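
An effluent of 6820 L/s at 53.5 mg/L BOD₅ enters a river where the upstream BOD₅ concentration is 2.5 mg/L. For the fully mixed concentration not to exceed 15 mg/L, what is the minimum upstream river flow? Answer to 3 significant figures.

Set C_mix = 15: (Q·2.500 + 6820·53.50) / (Q + 6820) = 15
→ Q = 6820·(53.50 − 15)/(15 − 2.500) = 21010 L/s.

21000 L/s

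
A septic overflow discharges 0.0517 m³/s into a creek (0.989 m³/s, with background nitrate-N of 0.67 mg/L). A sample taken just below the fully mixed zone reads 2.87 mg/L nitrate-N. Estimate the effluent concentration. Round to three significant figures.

Mass balance: 0.9890·0.6700 + 0.05170·Cₑ = 1.041·2.870
→ Cₑ = (1.041·2.870 − 0.9890·0.6700) / 0.05170 = 44.96 mg/L.

45.0 mg/L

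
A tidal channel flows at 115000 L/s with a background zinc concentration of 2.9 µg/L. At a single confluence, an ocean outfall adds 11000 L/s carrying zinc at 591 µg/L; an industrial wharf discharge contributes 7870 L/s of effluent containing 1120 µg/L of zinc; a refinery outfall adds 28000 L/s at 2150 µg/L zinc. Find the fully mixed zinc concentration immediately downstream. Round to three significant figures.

469 µg/L

After mixing, C = (115000·2.900 + 11000·591.0 + 7870·1120 + 28000·2150) / 161900 = 75850000/161900 = 468.6 µg/L.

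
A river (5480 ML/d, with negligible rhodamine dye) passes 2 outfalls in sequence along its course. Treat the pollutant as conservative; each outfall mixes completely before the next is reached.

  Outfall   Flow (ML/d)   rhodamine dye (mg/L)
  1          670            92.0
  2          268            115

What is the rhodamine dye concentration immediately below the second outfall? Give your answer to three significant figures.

Outfall 1: combined Q = 6150 ML/d; C = (5480·0 + 670.0·92.00)/6150 = 10.02 mg/L.
Outfall 2: combined Q = 6418 ML/d; C = (6150·10.02 + 268.0·115.0)/6418 = 14.41 mg/L.

14.4 mg/L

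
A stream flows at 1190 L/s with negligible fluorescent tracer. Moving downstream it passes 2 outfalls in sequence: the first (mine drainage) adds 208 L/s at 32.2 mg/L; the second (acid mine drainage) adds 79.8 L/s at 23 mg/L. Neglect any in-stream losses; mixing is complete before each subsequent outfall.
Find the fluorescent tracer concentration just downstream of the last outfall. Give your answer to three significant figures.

5.77 mg/L

Below outfall 1: Q → 1398 L/s, C = (1190·0 + 208.0·32.20)/1398 = 4.791 mg/L.
Below outfall 2: Q → 1478 L/s, C = (1398·4.791 + 79.80·23.00)/1478 = 5.774 mg/L.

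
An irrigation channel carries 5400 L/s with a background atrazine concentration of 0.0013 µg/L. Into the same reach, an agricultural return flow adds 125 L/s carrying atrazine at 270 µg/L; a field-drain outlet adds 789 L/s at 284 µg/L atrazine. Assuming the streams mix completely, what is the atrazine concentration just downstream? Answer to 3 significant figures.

40.8 µg/L

Flow-weighted average: C = (5400·0.001300 + 125.0·270.0 + 789.0·284.0) / 6314 = 257800/6314 = 40.84 µg/L.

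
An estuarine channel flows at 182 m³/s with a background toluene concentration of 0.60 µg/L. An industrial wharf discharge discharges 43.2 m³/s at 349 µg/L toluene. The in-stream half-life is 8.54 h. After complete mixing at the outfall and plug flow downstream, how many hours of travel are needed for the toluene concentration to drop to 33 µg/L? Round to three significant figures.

8.80 h

After mixing, C = (182.0·0.6000 + 43.20·349.0) / 225.2 = 15190/225.2 = 67.43 µg/L.
Half-life 8.54 h → k = ln 2 / 8.54 = 0.08116 h⁻¹ = 1.948 d⁻¹.
67.43·exp(−k·t) = 33 → t = ln(67.43/33)/k = 31700 s = 8.805 h.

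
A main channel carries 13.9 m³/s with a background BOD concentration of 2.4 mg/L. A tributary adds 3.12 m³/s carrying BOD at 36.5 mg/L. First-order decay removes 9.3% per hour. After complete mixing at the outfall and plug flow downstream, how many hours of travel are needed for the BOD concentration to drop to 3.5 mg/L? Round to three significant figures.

After mixing, C = (13.90·2.400 + 3.120·36.50) / 17.02 = 147.2/17.02 = 8.651 mg/L.
9.3%/h lost → k = −ln(1 − 0.093) = 0.09761 h⁻¹.
8.651·exp(−k·t) = 3.5 → t = ln(8.651/3.5)/k = 33370 s = 9.270 h.

9.27 h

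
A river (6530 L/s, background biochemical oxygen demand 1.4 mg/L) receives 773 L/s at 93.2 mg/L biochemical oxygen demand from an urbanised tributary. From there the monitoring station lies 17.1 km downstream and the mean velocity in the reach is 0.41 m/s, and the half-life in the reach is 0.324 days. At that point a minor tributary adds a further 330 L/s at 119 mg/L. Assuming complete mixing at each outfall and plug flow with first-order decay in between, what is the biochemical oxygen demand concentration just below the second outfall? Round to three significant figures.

Mass balance: C = (6530·1.400 + 773.0·93.20) / 7303 = 81190/7303 = 11.12 mg/L; combined flow 7303 L/s.
Travel time t = 17.1·1000 / 0.41 = 41710 s = 11.59 h.
Half-life 0.324 d → k = ln 2 / 0.324 = 2.139 d⁻¹.
After decay, C = 11.12 × e^(−kt) = 11.12 × 0.3560 = 3.958 mg/L.
Second outfall: C = (7303·3.958 + 330.0·119.0)/7633 = 8.932 mg/L.

8.93 mg/L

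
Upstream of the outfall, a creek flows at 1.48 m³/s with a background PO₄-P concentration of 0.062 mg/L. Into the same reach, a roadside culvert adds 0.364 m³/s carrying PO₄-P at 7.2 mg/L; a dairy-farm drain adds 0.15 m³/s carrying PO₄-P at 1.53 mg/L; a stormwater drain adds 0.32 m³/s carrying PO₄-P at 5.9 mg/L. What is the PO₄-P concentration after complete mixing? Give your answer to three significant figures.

Mixed concentration C = ΣQC/ΣQ = (1.480·0.06200 + 0.3640·7.200 + 0.1500·1.530 + 0.3200·5.900) / 2.314 = 4.830/2.314 = 2.087 mg/L.

2.09 mg/L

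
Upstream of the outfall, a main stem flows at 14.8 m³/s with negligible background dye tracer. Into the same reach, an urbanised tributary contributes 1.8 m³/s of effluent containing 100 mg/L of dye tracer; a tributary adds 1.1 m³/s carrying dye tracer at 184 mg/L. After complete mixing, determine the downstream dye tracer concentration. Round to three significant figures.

Mass balance: C = (14.80·0 + 1.800·100.0 + 1.100·184.0) / 17.70 = 382.4/17.70 = 21.60 mg/L.

21.6 mg/L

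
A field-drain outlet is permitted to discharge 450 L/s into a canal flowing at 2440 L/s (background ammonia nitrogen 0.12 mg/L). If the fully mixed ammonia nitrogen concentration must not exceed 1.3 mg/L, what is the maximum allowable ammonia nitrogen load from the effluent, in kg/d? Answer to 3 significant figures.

299 kg/d

Mass balance at the limit: 2440·0.1200 + 450.0·Cₑ = 2890·1.3 → Cₑ = 7.698 mg/L.
450.0 L/s = 0.4500 m³/s. Load = 0.4500 m³/s × 7.698 g/m³ × 86 400 s/d = 299.3 kg/d.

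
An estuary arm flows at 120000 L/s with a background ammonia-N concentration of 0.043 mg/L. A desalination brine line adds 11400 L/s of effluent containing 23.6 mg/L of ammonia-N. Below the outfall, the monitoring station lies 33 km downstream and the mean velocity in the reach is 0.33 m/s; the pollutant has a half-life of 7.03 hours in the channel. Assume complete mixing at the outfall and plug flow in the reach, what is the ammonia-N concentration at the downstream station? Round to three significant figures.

Mass balance: C = (120000·0.04300 + 11400·23.60) / 131400 = 274200/131400 = 2.087 mg/L.
Travel time t = 33·1000 / 0.33 = 100000 s = 27.78 h.
Half-life 7.03 h → k = ln 2 / 7.03 = 0.09860 h⁻¹ = 2.366 d⁻¹.
Decay over the reach: 2.087·exp(−kt) = 2.087·0.06464 = 0.1349 mg/L.

0.135 mg/L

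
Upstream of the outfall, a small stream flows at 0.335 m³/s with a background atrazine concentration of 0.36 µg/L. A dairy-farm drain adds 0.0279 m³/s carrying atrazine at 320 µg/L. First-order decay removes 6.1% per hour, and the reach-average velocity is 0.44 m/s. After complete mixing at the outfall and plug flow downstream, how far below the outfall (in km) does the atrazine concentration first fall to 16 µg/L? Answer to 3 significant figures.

After mixing, C = (0.3350·0.3600 + 0.02790·320.0) / 0.3629 = 9.049/0.3629 = 24.93 µg/L.
6.1%/h lost → k = −ln(1 − 0.061) = 0.06294 h⁻¹.
Set 24.93·exp(−k·t) = 16 → t = ln(24.93/16)/k = 25380 s = 7.049 h.
Distance = v·t = 0.44·25380 = 11170 m = 11.17 km.

11.2 km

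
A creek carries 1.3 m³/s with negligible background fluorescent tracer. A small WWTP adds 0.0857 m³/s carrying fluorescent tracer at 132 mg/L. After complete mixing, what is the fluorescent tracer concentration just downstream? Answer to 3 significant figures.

8.16 mg/L

Mixed concentration C = ΣQC/ΣQ = (1.300·0 + 0.08570·132.0) / 1.386 = 11.31/1.386 = 8.164 mg/L.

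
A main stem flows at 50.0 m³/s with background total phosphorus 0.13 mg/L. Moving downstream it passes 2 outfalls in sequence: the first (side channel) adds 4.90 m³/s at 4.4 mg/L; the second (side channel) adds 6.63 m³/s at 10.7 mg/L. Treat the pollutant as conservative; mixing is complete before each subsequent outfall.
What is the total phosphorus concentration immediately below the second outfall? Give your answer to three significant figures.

1.61 mg/L

Outfall 1: combined Q = 54.90 m³/s; C = (50.00·0.1300 + 4.900·4.400)/54.90 = 0.5111 mg/L.
Outfall 2: combined Q = 61.53 m³/s; C = (54.90·0.5111 + 6.630·10.70)/61.53 = 1.609 mg/L.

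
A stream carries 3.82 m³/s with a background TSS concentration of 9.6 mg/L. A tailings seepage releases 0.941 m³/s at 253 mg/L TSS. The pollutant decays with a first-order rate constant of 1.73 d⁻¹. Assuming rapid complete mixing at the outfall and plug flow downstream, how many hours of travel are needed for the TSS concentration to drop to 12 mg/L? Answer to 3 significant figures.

Flow-weighted average: C = (3.820·9.600 + 0.9410·253.0) / 4.761 = 274.7/4.761 = 57.71 mg/L.
57.71·exp(−k·t) = 12 → t = ln(57.71/12)/k = 78430 s = 21.79 h.

21.8 h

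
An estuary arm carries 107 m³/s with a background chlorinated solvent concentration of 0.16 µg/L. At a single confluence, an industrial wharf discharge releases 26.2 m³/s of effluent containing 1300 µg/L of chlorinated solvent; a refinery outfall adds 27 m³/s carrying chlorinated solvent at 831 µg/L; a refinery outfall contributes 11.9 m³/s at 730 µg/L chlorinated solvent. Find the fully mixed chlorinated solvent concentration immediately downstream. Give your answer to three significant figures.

379 µg/L

Conservation of mass: C = (107.0·0.1600 + 26.20·1300 + 27.00·831.0 + 11.90·730.0) / 172.1 = 65200/172.1 = 378.9 µg/L.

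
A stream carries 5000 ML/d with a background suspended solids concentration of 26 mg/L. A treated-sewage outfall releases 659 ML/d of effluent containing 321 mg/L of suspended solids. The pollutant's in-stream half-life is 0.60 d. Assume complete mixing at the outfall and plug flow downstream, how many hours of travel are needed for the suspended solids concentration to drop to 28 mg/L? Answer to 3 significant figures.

Mass balance: C = (5000·26.00 + 659.0·321.0) / 5659 = 341500/5659 = 60.35 mg/L.
Half-life 0.60 d → k = ln 2 / 0.60 = 1.155 d⁻¹.
60.35·exp(−k·t) = 28 → t = ln(60.35/28)/k = 57440 s = 15.96 h.

16.0 h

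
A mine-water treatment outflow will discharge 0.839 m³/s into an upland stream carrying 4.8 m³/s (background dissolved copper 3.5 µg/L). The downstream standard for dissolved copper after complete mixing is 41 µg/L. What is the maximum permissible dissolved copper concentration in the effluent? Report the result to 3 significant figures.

256 µg/L

At the limit, (Qr·Cr + Qe·Cₑ)/(Qr + Qe) = 41:
Cₑ = (5.639·41 − 4.800·3.500) / 0.8390 = 255.5 µg/L.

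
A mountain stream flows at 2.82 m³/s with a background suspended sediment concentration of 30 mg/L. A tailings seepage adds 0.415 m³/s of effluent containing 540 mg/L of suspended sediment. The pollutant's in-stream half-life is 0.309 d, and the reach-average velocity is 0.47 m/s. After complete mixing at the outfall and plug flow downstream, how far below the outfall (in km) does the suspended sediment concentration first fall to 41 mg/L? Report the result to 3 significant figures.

15.3 km

Flow-weighted average: C = (2.820·30.00 + 0.4150·540.0) / 3.235 = 308.7/3.235 = 95.43 mg/L.
Half-life 0.309 d → k = ln 2 / 0.309 = 2.243 d⁻¹.
Set 95.43·exp(−k·t) = 41 → t = ln(95.43/41)/k = 32540 s = 9.038 h.
Distance = v·t = 0.47·32540 = 15290 m = 15.29 km.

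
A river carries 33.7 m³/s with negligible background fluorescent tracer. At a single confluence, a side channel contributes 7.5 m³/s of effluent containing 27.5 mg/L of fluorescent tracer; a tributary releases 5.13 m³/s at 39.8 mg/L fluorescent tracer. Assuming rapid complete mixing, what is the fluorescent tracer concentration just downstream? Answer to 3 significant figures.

8.86 mg/L

Conservation of mass: C = (33.70·0 + 7.500·27.50 + 5.130·39.80) / 46.33 = 410.4/46.33 = 8.859 mg/L.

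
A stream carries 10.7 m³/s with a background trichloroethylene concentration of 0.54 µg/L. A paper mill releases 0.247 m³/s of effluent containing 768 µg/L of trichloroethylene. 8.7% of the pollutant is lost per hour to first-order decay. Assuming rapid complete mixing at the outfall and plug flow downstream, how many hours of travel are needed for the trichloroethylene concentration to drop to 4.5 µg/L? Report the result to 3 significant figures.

Mixed concentration C = ΣQC/ΣQ = (10.70·0.5400 + 0.2470·768.0) / 10.95 = 195.5/10.95 = 17.86 µg/L.
8.7%/h lost → k = −ln(1 − 0.087) = 0.09102 h⁻¹.
17.86·exp(−k·t) = 4.5 → t = ln(17.86/4.5)/k = 54510 s = 15.14 h.

15.1 h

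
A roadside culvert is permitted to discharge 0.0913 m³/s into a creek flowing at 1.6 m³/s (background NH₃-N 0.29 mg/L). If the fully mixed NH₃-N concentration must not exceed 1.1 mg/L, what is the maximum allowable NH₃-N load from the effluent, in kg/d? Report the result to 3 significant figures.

121 kg/d

Mass balance at the limit: 1.600·0.2900 + 0.09130·Cₑ = 1.691·1.1 → Cₑ = 15.29 mg/L.
Load = 0.09130 m³/s × 15.29 g/m³ × 86 400 s/d = 120.7 kg/d.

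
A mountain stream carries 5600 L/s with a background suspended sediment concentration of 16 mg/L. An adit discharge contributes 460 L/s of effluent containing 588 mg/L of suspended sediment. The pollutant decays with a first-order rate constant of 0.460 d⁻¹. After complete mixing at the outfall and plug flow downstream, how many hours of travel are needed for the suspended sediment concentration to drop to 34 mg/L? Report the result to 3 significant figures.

29.1 h

Conservation of mass: C = (5600·16.00 + 460.0·588.0) / 6060 = 360100/6060 = 59.42 mg/L.
59.42·exp(−k·t) = 34 → t = ln(59.42/34)/k = 104900 s = 29.13 h.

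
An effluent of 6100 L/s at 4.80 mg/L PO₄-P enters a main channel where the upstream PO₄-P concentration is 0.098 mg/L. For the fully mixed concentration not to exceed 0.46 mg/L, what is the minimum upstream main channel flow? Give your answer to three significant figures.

73100 L/s

Set C_mix = 0.46: (Q·0.09800 + 6100·4.800) / (Q + 6100) = 0.46
→ Q = 6100·(4.800 − 0.46)/(0.46 − 0.09800) = 73130 L/s.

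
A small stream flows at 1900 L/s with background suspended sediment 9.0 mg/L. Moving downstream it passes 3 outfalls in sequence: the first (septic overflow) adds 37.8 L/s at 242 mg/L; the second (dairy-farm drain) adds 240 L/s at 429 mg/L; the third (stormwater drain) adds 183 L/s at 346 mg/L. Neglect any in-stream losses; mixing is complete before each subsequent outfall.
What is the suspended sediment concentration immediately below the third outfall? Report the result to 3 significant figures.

After outfall 1: Q = 1900 + 37.80 = 1938 L/s; C = (1900·9.000 + 37.80·242.0)/1938 = 13.55 mg/L.
After outfall 2: Q = 1938 + 240.0 = 2178 L/s; C = (1938·13.55 + 240.0·429.0)/2178 = 59.33 mg/L.
After outfall 3: Q = 2178 + 183.0 = 2361 L/s; C = (2178·59.33 + 183.0·346.0)/2361 = 81.55 mg/L.

81.6 mg/L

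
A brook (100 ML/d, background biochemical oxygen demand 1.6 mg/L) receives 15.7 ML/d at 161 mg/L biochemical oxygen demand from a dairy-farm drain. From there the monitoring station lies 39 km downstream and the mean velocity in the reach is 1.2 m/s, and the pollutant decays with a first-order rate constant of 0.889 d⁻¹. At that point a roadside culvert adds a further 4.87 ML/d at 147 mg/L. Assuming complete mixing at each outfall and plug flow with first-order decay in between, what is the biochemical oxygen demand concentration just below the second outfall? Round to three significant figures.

21.9 mg/L

After mixing, C = (100.0·1.600 + 15.70·161.0) / 115.7 = 2688/115.7 = 23.23 mg/L; combined flow 115.7 ML/d.
Travel time t = 39·1000 / 1.2 = 32500 s = 9.028 h.
Applying C = C₀e^(−kt): 23.23 × 0.7158 = 16.63 mg/L.
At the second outfall, C = (115.7·16.63 + 4.870·147.0) / (115.7 + 4.870) = 21.89 mg/L.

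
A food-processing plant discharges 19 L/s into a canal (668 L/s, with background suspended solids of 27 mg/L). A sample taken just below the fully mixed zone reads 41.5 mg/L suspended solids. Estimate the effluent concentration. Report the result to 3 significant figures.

Mass balance: 668.0·27.00 + 19.00·Cₑ = 687.0·41.50
→ Cₑ = (687.0·41.50 − 668.0·27.00) / 19.00 = 551.3 mg/L.

551 mg/L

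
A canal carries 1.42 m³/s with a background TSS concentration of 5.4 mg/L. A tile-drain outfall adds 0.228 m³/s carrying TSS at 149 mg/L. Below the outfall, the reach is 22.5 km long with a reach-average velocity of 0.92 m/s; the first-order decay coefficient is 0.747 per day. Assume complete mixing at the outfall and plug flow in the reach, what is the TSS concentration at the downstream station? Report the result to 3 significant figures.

20.5 mg/L

Mixed concentration C = ΣQC/ΣQ = (1.420·5.400 + 0.2280·149.0) / 1.648 = 41.64/1.648 = 25.27 mg/L.
Travel time t = 22.5·1000 / 0.92 = 24460 s = 6.793 h.
First-order decay: C = 25.27·exp(−k·t) = 25.27·0.8094 = 20.45 mg/L.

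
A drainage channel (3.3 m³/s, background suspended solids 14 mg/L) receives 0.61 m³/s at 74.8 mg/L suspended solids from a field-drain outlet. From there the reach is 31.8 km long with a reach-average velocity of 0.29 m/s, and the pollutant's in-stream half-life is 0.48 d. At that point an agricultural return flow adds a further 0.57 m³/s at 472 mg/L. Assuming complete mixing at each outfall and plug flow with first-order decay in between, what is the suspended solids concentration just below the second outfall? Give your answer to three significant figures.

63.3 mg/L

Mixed concentration C = ΣQC/ΣQ = (3.300·14.00 + 0.6100·74.80) / 3.910 = 91.83/3.910 = 23.49 mg/L; combined flow 3.910 m³/s.
Travel time t = 31.8·1000 / 0.29 = 109700 s = 30.46 h.
Half-life 0.48 d → k = ln 2 / 0.48 = 1.444 d⁻¹.
After decay, C = 23.49 × e^(−kt) = 23.49 × 0.1600 = 3.757 mg/L.
Second outfall: C = (3.910·3.757 + 0.5700·472.0)/4.480 = 63.33 mg/L.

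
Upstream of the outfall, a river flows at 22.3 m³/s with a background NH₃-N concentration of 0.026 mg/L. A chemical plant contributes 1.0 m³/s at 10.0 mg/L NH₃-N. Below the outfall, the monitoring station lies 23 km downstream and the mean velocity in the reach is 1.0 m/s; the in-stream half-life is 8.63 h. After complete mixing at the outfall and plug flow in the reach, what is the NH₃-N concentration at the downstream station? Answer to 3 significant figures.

Flow-weighted average: C = (22.30·0.02600 + 1.000·10.00) / 23.30 = 10.58/23.30 = 0.4541 mg/L.
Travel time t = 23·1000 / 1.0 = 23000 s = 6.389 h.
Half-life 8.63 h → k = ln 2 / 8.63 = 0.08032 h⁻¹ = 1.928 d⁻¹.
Applying C = C₀e^(−kt): 0.4541 × 0.5986 = 0.2718 mg/L.

0.272 mg/L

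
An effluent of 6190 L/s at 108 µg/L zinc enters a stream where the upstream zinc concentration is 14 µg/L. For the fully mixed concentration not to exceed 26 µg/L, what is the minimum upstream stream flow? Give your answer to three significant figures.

42300 L/s

Set C_mix = 26: (Q·14.00 + 6190·108.0) / (Q + 6190) = 26
→ Q = 6190·(108.0 − 26)/(26 − 14.00) = 42300 L/s.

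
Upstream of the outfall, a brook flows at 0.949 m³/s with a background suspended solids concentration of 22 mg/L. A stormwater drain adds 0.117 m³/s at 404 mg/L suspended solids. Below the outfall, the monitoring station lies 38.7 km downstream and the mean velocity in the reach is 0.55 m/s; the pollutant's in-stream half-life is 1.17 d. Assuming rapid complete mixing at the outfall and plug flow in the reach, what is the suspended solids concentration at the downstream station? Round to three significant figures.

After mixing, C = (0.9490·22.00 + 0.1170·404.0) / 1.066 = 68.15/1.066 = 63.93 mg/L.
Travel time t = 38.7·1000 / 0.55 = 70360 s = 19.55 h.
Half-life 1.17 d → k = ln 2 / 1.17 = 0.5924 d⁻¹.
Applying C = C₀e^(−kt): 63.93 × 0.6173 = 39.46 mg/L.

39.5 mg/L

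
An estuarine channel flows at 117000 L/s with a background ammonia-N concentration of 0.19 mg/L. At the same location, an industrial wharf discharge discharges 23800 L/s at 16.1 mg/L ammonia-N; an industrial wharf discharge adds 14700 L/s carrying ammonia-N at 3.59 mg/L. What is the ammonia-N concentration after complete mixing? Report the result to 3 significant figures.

Mixed concentration C = ΣQC/ΣQ = (117000·0.1900 + 23800·16.10 + 14700·3.590) / 155500 = 458200/155500 = 2.947 mg/L.

2.95 mg/L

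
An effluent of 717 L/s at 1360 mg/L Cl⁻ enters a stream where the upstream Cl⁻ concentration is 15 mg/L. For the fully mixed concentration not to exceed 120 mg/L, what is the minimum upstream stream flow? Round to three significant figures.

8470 L/s

Set C_mix = 120: (Q·15.00 + 717.0·1360) / (Q + 717.0) = 120
→ Q = 717.0·(1360 − 120)/(120 − 15.00) = 8467 L/s.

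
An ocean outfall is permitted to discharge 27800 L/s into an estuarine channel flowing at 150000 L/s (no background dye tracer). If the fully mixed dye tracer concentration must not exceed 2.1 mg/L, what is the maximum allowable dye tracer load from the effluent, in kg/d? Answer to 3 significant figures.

32300 kg/d

Mass balance at the limit: 150000·0 + 27800·Cₑ = 177800·2.1 → Cₑ = 13.43 mg/L.
27800 L/s = 27.80 m³/s. Load = 27.80 m³/s × 13.43 g/m³ × 86 400 s/d = 32260 kg/d.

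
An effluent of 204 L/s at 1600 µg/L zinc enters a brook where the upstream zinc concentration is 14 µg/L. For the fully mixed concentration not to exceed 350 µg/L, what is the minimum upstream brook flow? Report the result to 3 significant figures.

759 L/s

Set C_mix = 350: (Q·14.00 + 204.0·1600) / (Q + 204.0) = 350
→ Q = 204.0·(1600 − 350)/(350 − 14.00) = 758.9 L/s.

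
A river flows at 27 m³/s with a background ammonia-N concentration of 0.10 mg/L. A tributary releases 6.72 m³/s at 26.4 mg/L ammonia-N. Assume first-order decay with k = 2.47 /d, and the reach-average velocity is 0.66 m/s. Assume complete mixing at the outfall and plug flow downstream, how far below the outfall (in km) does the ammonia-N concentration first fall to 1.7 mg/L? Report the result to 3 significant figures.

Conservation of mass: C = (27.00·0.1000 + 6.720·26.40) / 33.72 = 180.1/33.72 = 5.341 mg/L.
Set 5.341·exp(−k·t) = 1.7 → t = ln(5.341/1.7)/k = 40050 s = 11.12 h.
Distance = v·t = 0.66·40050 = 26430 m = 26.43 km.

26.4 km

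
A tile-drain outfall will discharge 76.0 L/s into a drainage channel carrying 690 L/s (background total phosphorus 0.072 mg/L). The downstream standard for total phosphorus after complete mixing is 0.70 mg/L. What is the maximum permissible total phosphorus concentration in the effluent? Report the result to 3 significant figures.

At the limit, (Qr·Cr + Qe·Cₑ)/(Qr + Qe) = 0.70:
Cₑ = (766.0·0.70 − 690.0·0.07200) / 76.00 = 6.402 mg/L.

6.40 mg/L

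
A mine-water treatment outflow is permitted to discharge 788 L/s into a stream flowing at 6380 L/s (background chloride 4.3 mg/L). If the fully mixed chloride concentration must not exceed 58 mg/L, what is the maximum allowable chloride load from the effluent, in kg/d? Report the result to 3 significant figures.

33500 kg/d

Mass balance at the limit: 6380·4.300 + 788.0·Cₑ = 7168·58 → Cₑ = 492.8 mg/L.
788.0 L/s = 0.7880 m³/s. Load = 0.7880 m³/s × 492.8 g/m³ × 86 400 s/d = 33550 kg/d.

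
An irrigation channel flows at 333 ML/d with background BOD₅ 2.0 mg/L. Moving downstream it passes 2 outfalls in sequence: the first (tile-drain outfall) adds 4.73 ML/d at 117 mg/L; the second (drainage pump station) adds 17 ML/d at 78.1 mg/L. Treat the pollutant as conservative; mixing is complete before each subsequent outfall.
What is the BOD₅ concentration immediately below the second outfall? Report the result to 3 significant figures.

After outfall 1: Q = 333.0 + 4.730 = 337.7 ML/d; C = (333.0·2.000 + 4.730·117.0)/337.7 = 3.611 mg/L.
After outfall 2: Q = 337.7 + 17.00 = 354.7 ML/d; C = (337.7·3.611 + 17.00·78.10)/354.7 = 7.180 mg/L.

7.18 mg/L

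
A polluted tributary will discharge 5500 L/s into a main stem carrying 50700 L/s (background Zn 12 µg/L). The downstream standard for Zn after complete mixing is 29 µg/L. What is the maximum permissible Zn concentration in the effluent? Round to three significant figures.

186 µg/L

At the limit, (Qr·Cr + Qe·Cₑ)/(Qr + Qe) = 29:
Cₑ = (56200·29 − 50700·12.00) / 5500 = 185.7 µg/L.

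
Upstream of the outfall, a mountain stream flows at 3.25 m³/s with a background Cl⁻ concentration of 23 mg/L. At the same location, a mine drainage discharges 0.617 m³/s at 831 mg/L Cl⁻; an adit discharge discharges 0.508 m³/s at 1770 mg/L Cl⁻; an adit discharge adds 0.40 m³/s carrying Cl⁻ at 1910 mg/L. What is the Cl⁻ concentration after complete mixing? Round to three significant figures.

471 mg/L

Mass balance: C = (3.250·23.00 + 0.6170·831.0 + 0.5080·1770 + 0.4000·1910) / 4.775 = 2251/4.775 = 471.3 mg/L.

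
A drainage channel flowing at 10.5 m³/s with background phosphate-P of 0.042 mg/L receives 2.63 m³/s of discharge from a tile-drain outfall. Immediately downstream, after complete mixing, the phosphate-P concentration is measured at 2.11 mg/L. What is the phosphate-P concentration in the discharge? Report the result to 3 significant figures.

Mass balance: 10.50·0.04200 + 2.630·Cₑ = 13.13·2.110
→ Cₑ = (13.13·2.110 − 10.50·0.04200) / 2.630 = 10.37 mg/L.

10.4 mg/L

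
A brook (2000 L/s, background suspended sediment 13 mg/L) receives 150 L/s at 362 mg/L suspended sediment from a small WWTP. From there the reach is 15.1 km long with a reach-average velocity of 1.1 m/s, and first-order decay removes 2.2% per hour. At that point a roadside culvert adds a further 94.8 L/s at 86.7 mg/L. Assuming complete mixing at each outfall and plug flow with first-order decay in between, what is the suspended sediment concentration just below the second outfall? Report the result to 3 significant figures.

36.5 mg/L

Conservation of mass: C = (2000·13.00 + 150.0·362.0) / 2150 = 80300/2150 = 37.35 mg/L; combined flow 2150 L/s.
Travel time t = 15.1·1000 / 1.1 = 13730 s = 3.813 h.
2.2%/h lost → k = −ln(1 − 0.022) = 0.02225 h⁻¹.
First-order decay: C = 37.35·exp(−k·t) = 37.35·0.9187 = 34.31 mg/L.
At the second outfall, C = (2150·34.31 + 94.80·86.70) / (2150 + 94.80) = 36.52 mg/L.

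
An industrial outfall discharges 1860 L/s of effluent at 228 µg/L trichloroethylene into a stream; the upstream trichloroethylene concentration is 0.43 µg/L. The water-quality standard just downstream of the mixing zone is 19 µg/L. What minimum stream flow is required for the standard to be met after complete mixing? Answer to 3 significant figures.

Set C_mix = 19: (Q·0.4300 + 1860·228.0) / (Q + 1860) = 19
→ Q = 1860·(228.0 − 19)/(19 − 0.4300) = 20930 L/s.

20900 L/s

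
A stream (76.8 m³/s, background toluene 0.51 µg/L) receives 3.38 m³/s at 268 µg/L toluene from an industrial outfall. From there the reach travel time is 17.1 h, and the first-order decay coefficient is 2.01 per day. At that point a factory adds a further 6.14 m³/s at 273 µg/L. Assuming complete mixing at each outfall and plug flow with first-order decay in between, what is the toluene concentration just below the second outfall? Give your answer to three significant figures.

Mass balance: C = (76.80·0.5100 + 3.380·268.0) / 80.18 = 945.0/80.18 = 11.79 µg/L; combined flow 80.18 m³/s.
First-order decay: C = 11.79·exp(−k·t) = 11.79·0.2388 = 2.815 µg/L.
At the second outfall, C = (80.18·2.815 + 6.140·273.0) / (80.18 + 6.140) = 22.03 µg/L.

22.0 µg/L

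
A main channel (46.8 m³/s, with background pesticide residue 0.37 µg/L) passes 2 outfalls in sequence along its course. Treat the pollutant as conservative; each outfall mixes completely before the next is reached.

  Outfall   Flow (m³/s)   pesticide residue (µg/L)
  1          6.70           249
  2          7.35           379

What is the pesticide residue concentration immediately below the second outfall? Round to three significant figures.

73.5 µg/L

Below outfall 1: Q → 53.50 m³/s, C = (46.80·0.3700 + 6.700·249.0)/53.50 = 31.51 µg/L.
Below outfall 2: Q → 60.85 m³/s, C = (53.50·31.51 + 7.350·379.0)/60.85 = 73.48 µg/L.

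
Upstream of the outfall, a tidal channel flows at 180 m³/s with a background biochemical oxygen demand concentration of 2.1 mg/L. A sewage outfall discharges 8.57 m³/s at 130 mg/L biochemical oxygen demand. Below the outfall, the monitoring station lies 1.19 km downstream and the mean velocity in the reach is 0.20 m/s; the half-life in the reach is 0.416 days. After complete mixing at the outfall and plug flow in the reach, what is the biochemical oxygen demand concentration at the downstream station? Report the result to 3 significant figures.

Mass balance: C = (180.0·2.100 + 8.570·130.0) / 188.6 = 1492/188.6 = 7.913 mg/L.
Travel time t = 1.19·1000 / 0.20 = 5950 s = 1.653 h.
Half-life 0.416 d → k = ln 2 / 0.416 = 1.666 d⁻¹.
First-order decay: C = 7.913·exp(−k·t) = 7.913·0.8916 = 7.055 mg/L.

7.05 mg/L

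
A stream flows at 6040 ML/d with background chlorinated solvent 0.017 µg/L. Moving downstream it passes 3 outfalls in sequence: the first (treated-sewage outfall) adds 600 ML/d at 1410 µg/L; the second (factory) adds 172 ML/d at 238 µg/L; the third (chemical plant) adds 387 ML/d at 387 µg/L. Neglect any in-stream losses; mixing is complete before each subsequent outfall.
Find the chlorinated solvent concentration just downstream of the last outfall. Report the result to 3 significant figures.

Below outfall 1: Q → 6640 ML/d, C = (6040·0.01700 + 600.0·1410)/6640 = 127.4 µg/L.
Below outfall 2: Q → 6812 ML/d, C = (6640·127.4 + 172.0·238.0)/6812 = 130.2 µg/L.
Below outfall 3: Q → 7199 ML/d, C = (6812·130.2 + 387.0·387.0)/7199 = 144.0 µg/L.

144 µg/L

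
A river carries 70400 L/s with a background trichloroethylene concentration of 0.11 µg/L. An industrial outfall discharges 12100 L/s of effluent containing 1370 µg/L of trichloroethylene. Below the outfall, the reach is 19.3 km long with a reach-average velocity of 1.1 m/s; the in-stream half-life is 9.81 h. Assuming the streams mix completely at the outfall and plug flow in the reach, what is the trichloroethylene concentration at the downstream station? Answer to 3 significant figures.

142 µg/L

Mixed concentration C = ΣQC/ΣQ = (70400·0.1100 + 12100·1370) / 82500 = 16580000/82500 = 201.0 µg/L.
Travel time t = 19.3·1000 / 1.1 = 17550 s = 4.874 h.
Half-life 9.81 h → k = ln 2 / 9.81 = 0.07066 h⁻¹ = 1.696 d⁻¹.
First-order decay: C = 201.0·exp(−k·t) = 201.0·0.7087 = 142.5 µg/L.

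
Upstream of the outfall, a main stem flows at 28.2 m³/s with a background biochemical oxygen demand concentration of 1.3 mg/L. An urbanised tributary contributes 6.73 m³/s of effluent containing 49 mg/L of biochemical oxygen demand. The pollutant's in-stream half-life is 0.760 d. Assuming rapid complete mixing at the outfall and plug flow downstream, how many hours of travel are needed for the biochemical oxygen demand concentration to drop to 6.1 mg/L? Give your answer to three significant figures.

14.3 h

After mixing, C = (28.20·1.300 + 6.730·49.00) / 34.93 = 366.4/34.93 = 10.49 mg/L.
Half-life 0.760 d → k = ln 2 / 0.760 = 0.9120 d⁻¹.
10.49·exp(−k·t) = 6.1 → t = ln(10.49/6.1)/k = 51360 s = 14.27 h.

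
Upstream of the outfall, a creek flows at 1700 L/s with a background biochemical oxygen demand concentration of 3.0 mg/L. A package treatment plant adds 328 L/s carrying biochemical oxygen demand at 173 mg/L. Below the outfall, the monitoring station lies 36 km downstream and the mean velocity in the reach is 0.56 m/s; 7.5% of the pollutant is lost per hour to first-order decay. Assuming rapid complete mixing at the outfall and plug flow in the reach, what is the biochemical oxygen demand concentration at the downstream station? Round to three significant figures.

Mass balance: C = (1700·3.000 + 328.0·173.0) / 2028 = 61840/2028 = 30.50 mg/L.
Travel time t = 36·1000 / 0.56 = 64290 s = 17.86 h.
7.5%/h lost → k = −ln(1 − 0.075) = 0.07796 h⁻¹.
First-order decay: C = 30.50·exp(−k·t) = 30.50·0.2485 = 7.579 mg/L.

7.58 mg/L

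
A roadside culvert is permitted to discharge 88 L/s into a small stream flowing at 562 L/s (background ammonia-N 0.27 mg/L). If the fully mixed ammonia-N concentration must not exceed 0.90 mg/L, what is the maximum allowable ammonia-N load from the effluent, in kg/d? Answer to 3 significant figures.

37.4 kg/d

Mass balance at the limit: 562.0·0.2700 + 88.00·Cₑ = 650.0·0.90 → Cₑ = 4.923 mg/L.
88.00 L/s = 0.08800 m³/s. Load = 0.08800 m³/s × 4.923 g/m³ × 86 400 s/d = 37.43 kg/d.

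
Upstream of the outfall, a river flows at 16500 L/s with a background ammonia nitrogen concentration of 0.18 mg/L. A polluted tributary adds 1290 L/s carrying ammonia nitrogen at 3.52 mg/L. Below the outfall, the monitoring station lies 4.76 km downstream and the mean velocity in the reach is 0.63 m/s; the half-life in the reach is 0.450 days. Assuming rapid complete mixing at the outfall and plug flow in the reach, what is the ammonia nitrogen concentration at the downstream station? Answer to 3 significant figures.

Conservation of mass: C = (16500·0.1800 + 1290·3.520) / 17790 = 7511/17790 = 0.4222 mg/L.
Travel time t = 4.76·1000 / 0.63 = 7556 s = 2.099 h.
Half-life 0.450 d → k = ln 2 / 0.450 = 1.540 d⁻¹.
Applying C = C₀e^(−kt): 0.4222 × 0.8740 = 0.3690 mg/L.

0.369 mg/L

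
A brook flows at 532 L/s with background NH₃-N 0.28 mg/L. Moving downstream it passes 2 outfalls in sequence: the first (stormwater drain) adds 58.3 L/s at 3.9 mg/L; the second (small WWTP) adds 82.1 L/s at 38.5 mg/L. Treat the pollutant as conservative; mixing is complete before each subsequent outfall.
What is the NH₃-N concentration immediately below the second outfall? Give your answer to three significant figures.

After outfall 1: Q = 532.0 + 58.30 = 590.3 L/s; C = (532.0·0.2800 + 58.30·3.900)/590.3 = 0.6375 mg/L.
After outfall 2: Q = 590.3 + 82.10 = 672.4 L/s; C = (590.3·0.6375 + 82.10·38.50)/672.4 = 5.261 mg/L.

5.26 mg/L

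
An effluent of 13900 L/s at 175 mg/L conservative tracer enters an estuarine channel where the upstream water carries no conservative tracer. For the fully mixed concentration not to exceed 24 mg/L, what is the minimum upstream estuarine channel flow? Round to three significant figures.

Set C_mix = 24: (Q·0 + 13900·175.0) / (Q + 13900) = 24
→ Q = 13900·(175.0 − 24)/(24 − 0) = 87450 L/s.

87500 L/s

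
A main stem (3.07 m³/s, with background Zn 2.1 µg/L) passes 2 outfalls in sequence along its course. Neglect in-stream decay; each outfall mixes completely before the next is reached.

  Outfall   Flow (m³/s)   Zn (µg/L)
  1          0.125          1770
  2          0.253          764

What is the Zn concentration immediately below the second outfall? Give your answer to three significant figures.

Outfall 1: combined Q = 3.195 m³/s; C = (3.070·2.100 + 0.1250·1770)/3.195 = 71.27 µg/L.
Outfall 2: combined Q = 3.448 m³/s; C = (3.195·71.27 + 0.2530·764.0)/3.448 = 122.1 µg/L.

122 µg/L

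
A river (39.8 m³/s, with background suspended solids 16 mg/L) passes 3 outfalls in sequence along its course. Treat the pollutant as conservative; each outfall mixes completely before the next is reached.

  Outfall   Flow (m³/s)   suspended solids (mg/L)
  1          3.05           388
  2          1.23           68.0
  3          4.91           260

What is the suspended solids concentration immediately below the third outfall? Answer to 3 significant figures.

64.9 mg/L

Below outfall 1: Q → 42.85 m³/s, C = (39.80·16.00 + 3.050·388.0)/42.85 = 42.48 mg/L.
Below outfall 2: Q → 44.08 m³/s, C = (42.85·42.48 + 1.230·68.00)/44.08 = 43.19 mg/L.
Below outfall 3: Q → 48.99 m³/s, C = (44.08·43.19 + 4.910·260.0)/48.99 = 64.92 mg/L.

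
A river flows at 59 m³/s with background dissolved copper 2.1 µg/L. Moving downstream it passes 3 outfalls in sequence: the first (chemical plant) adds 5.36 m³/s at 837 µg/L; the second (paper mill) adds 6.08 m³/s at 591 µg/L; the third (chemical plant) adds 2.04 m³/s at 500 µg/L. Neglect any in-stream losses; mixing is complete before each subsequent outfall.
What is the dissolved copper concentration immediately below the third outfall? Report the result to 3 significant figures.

Outfall 1: combined Q = 64.36 m³/s; C = (59.00·2.100 + 5.360·837.0)/64.36 = 71.63 µg/L.
Outfall 2: combined Q = 70.44 m³/s; C = (64.36·71.63 + 6.080·591.0)/70.44 = 116.5 µg/L.
Outfall 3: combined Q = 72.48 m³/s; C = (70.44·116.5 + 2.040·500.0)/72.48 = 127.3 µg/L.

127 µg/L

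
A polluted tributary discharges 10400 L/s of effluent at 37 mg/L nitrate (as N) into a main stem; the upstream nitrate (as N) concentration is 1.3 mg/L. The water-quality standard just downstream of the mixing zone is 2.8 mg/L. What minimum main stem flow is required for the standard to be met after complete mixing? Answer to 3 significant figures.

237000 L/s

Set C_mix = 2.8: (Q·1.300 + 10400·37.00) / (Q + 10400) = 2.8
→ Q = 10400·(37.00 − 2.8)/(2.8 − 1.300) = 237100 L/s.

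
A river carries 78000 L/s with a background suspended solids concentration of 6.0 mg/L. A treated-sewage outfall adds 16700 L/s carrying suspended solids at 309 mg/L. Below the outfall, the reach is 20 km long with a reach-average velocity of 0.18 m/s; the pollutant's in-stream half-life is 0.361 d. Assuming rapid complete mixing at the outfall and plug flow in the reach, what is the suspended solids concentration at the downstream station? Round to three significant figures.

Mixed concentration C = ΣQC/ΣQ = (78000·6.000 + 16700·309.0) / 94700 = 5628000/94700 = 59.43 mg/L.
Travel time t = 20·1000 / 0.18 = 111100 s = 30.86 h.
Half-life 0.361 d → k = ln 2 / 0.361 = 1.920 d⁻¹.
Decay over the reach: 59.43·exp(−kt) = 59.43·0.08465 = 5.031 mg/L.

5.03 mg/L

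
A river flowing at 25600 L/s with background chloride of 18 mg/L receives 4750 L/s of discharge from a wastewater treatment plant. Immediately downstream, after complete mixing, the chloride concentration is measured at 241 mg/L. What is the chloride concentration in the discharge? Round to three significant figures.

1440 mg/L

Mass balance: 25600·18.00 + 4750·Cₑ = 30350·241.0
→ Cₑ = (30350·241.0 − 25600·18.00) / 4750 = 1443 mg/L.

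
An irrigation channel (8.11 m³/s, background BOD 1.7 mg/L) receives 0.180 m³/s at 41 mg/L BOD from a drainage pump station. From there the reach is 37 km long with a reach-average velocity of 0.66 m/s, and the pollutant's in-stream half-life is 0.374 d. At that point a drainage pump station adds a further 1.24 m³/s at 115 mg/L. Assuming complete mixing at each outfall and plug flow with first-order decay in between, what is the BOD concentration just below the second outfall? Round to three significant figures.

15.6 mg/L

Mass balance: C = (8.110·1.700 + 0.1800·41.00) / 8.290 = 21.17/8.290 = 2.553 mg/L; combined flow 8.290 m³/s.
Travel time t = 37·1000 / 0.66 = 56060 s = 15.57 h.
Half-life 0.374 d → k = ln 2 / 0.374 = 1.853 d⁻¹.
Applying C = C₀e^(−kt): 2.553 × 0.3004 = 0.7671 mg/L.
At the second outfall, C = (8.290·0.7671 + 1.240·115.0) / (8.290 + 1.240) = 15.63 mg/L.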